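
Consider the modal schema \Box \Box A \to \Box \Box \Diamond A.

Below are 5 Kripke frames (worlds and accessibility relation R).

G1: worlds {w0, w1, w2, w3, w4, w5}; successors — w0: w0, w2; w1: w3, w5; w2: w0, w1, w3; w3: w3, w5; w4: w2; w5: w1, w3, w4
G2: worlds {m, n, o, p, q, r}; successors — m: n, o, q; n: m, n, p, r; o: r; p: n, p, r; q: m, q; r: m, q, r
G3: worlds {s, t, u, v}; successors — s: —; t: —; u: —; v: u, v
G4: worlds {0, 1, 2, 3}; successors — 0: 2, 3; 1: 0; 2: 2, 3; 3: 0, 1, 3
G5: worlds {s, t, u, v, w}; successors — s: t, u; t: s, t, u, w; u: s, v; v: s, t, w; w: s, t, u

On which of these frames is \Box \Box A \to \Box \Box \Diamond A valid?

The schema corresponds to a generalized confluence (Geach) condition: \forall x \forall z (x R^2 z \to \exists w (x R^2 w \wedge zRw)).
G1: fails — w1R²w4 but no w with w1R²w and w4Rw.
G2: fails — qR²o but no w with qR²w and oRw.
G3: fails — vR²u but no w with vR²w and uRw.
G4: holds.
G5: holds.
Valid on: G4, G5.

G4, G5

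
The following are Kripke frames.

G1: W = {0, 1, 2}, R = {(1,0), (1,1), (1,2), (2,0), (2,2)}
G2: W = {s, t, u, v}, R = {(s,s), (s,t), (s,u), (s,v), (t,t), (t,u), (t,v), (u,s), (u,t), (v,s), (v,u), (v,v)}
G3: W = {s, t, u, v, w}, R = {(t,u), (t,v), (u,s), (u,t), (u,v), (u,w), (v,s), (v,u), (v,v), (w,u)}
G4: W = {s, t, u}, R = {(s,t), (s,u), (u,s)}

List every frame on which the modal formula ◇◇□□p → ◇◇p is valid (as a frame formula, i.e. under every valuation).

G2

The schema corresponds to a generalized confluence (Geach) condition: ∀x ∀y (xR²y → ∃w (yR²w ∧ xR²w)).
G1: fails — 1R²0 but no w with 0R²w and 1R²w.
G2: ✓.
G3: fails — tR²s but no w* with sR²w* and tR²w*.
G4: fails — uR²t but no w with tR²w and uR²w.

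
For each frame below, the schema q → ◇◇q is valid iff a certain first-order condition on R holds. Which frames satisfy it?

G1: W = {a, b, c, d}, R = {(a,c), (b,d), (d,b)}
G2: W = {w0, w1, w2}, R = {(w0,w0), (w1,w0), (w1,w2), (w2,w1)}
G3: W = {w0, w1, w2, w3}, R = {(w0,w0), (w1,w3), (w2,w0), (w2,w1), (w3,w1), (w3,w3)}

Frame correspondent (Sahlqvist): ∀x ∃w (x = w ∧ xR²w) — i.e. a generalized confluence (Geach) condition.
G1: fails — at a but no w with a=w and aR²w.
G2: condition met.
G3: fails — at w2 but no w with w2=w and w2R²w.
Valid on: G2.

G2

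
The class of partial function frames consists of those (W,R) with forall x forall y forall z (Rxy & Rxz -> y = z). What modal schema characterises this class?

The condition is partial functionality. The CD schema ◇r → □r defines it.
Suppose ◇r→□r is valid. Take Rxy, Rxz and set V(r)={y}. Then ◇r at x, so □r at x, so r at z, i.e. z=y.

◇r → □r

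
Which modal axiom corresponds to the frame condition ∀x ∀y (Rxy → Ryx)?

p → □◇p

The condition is symmetry. The B schema p → □◇p defines it.
Suppose p→□◇p is valid. Take Rxy and set V(p)={x}. Then p at x, so □◇p at x, so ◇p at y, so some z with Ryz has p; z=x, i.e. Ryx.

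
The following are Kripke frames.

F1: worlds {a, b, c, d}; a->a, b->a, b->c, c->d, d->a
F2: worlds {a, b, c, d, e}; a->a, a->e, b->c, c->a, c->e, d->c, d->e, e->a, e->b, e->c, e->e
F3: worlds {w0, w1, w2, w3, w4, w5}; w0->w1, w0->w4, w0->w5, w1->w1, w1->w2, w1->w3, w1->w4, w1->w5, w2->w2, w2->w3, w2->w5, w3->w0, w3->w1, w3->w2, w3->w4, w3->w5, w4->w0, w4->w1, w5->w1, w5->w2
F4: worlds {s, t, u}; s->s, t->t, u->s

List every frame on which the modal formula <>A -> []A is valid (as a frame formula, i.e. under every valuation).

F4

Frame correspondent (Sahlqvist): forall x forall y forall z (Rxy & Rxz -> y = z) — i.e. partial functionality.
F1: fails — b sees both a and c.
F2: fails — a sees both a and e.
F3: fails — w0 sees both w1 and w4.
F4: holds.
Valid on: F4.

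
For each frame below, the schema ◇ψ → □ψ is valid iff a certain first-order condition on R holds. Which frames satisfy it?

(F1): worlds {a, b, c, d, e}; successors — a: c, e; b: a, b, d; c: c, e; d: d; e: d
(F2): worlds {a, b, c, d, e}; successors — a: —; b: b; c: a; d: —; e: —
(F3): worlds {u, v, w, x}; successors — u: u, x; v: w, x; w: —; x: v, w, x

Frame correspondent (Sahlqvist): ∀x ∀y ∀z (Rxy ∧ Rxz → y = z) — i.e. partial functionality.
(F1): fails — a sees both c and e.
(F2): satisfies the condition.
(F3): fails — u sees both u and x.
Valid on: (F2).

(F2)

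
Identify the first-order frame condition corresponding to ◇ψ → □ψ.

Suppose ◇ψ→□ψ is valid. Take Rxy, Rxz and set V(ψ)={y}. Then ◇ψ at x, so □ψ at x, so ψ at z, i.e. z=y.
Conversely, on a frame with partial functionality the schema holds at every world under every valuation.
Frame condition: ∀x ∀y ∀z (Rxy ∧ Rxz → y = z).

Partial functionality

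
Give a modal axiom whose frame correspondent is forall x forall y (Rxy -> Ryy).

□(□s → s)

The condition is shift-reflexivity. The T□ schema □(□s → s) defines it.
Suppose □(□s→s) is valid. Take Rxy and set V(s)={w : Ryw}. Then at y, □s holds; since □(□s→s) at x, □s→s at y, so s at y, i.e. Ryy.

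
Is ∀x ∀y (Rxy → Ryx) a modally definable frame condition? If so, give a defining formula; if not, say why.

Yes, by p → □◇p

Yes: it is symmetry, defined by the B schema p → □◇p.
Suppose p→□◇p is valid. Take Rxy and set V(p)={x}. Then p at x, so □◇p at x, so ◇p at y, so some z with Ryz has p; z=x, i.e. Ryx.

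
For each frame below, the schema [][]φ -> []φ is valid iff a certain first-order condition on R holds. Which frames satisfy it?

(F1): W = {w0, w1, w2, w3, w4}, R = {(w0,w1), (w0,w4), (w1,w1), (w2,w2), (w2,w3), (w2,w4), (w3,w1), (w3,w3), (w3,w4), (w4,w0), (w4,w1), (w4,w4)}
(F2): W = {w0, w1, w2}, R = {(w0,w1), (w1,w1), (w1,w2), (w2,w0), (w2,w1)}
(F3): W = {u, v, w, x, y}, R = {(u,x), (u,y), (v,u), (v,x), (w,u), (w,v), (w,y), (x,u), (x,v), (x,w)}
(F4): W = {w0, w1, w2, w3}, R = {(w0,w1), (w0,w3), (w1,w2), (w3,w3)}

(F1)

This is the axiom for density; its first-order frame correspondent is forall x forall y (Rxy -> exists z (Rxz & Rzy)).
(F1): holds.
(F2): fails — Rw2w0 but no z with Rw2z and Rzw0.
(F3): fails — Rxw but no z with Rxz and Rzw.
(F4): fails — Rw1w2 but no z with Rw1z and Rzw2.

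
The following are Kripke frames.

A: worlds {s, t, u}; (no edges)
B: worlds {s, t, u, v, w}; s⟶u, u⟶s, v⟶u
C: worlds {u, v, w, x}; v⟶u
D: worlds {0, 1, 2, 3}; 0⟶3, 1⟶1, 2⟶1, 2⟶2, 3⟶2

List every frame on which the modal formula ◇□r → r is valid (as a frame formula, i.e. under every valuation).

A

This is the axiom for a generalized confluence (Geach) condition; its first-order frame correspondent is ∀x ∀y (xRy → ∃w (yRw ∧ x = w)).
A: condition met.
B: fails — vRu but no w* with uRw* and v=w*.
C: fails — vRu but no t with uRt and v=t.
D: fails — 0R3 but no w with 3Rw and 0=w.
Valid on: A.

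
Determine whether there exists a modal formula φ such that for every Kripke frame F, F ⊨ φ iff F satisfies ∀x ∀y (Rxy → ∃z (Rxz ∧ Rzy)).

Yes: it is density, defined by the C4 schema □□r → □r.
Suppose □□r→□r is valid. Take Rxy and set V(r)={w : xR²w}. Then □□r at x, so □r at x, so r at y, i.e. ∃z(Rxz∧Rzy).

Yes, by □□r → □r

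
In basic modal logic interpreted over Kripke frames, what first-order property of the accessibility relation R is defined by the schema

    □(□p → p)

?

Shift-reflexivity

Suppose □(□p→p) is valid. Take Rxy and set V(p)={w : Ryw}. Then at y, □p holds; since □(□p→p) at x, □p→p at y, so p at y, i.e. Ryy.
The converse is a direct semantic check.
So the correspondent is shift-reflexivity.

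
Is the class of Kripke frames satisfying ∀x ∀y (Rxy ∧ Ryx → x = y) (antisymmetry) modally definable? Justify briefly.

No

Modal frame validity is preserved under surjective bounded morphisms.
The 8-cycle (worlds 0,1,2,3,4,5,6,7 with 0→1→2→3→4→5→6→7→0) is antisymmetric. Sending even-indexed worlds to a and odd-indexed worlds to b is a surjective bounded morphism onto the two-world frame with a↔b, which is not antisymmetric.
Hence antisymmetry is not modally definable.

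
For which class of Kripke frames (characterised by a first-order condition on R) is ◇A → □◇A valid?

The Euclidean property

Suppose ◇A→□◇A is valid. Take Rxy, Rxz and set V(A)={y}. Then ◇A at x, so □◇A at x, so ◇A at z, so some w with Rzw has A; w=y, i.e. Rzy. By symmetry of the argument, Ryz.
Conversely, on a frame with the Euclidean property the schema holds at every world under every valuation.
So the correspondent is the Euclidean property.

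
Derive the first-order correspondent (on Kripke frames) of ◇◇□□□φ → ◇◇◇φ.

This is a Sahlqvist (Geach-type) schema ◇^2□^3φ → □^0◇^3φ.
First-order correspondent: ∀x ∀y (xR²y → ∃w (yR³w ∧ xR³w)).

∀x ∀y (xR²y → ∃w (yR³w ∧ xR³w))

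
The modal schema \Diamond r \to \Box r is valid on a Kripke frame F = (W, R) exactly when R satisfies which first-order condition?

partial functionality

Suppose ◇r→□r is valid. Take Rxy, Rxz and set V(r)={y}. Then ◇r at x, so □r at x, so r at z, i.e. z=y.
Conversely, on a frame with partial functionality the schema holds at every world under every valuation.
So the correspondent is partial functionality.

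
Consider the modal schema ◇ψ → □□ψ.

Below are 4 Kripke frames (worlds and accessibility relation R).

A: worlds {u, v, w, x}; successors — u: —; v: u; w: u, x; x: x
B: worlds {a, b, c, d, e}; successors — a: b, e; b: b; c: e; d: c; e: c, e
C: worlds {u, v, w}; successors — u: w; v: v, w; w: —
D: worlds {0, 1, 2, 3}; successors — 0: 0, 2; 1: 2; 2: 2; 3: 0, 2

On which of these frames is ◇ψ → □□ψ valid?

none

Frame correspondent (Sahlqvist): ∀x ∀y ∀z ((xRy ∧ xR²z) → ∃w (y = w ∧ z = w)) — i.e. a generalized confluence (Geach) condition.
A: fails — wRu, wR²x but u ≠ x.
B: fails — aRb, aR²c but b ≠ c.
C: fails — vRv, vR²w but v ≠ w.
D: fails — 0R0, 0R²2 but 0 ≠ 2.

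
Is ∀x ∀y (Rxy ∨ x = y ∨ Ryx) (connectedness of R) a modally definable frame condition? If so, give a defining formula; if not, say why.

Not modally definable

Modal frame validity is preserved under disjoint unions.
Take 2 disjoint single-world reflexive frames: each is trivially connected, but their disjoint union has 2 worlds with no edge between distinct components, so it is not connected.
So the class is not modally definable.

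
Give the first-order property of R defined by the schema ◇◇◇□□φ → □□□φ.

∀x ∀y ∀z ((xR³y ∧ xR³z) → ∃w (yR²w ∧ z = w))

This is a Sahlqvist (Geach-type) schema ◇^3□^2φ → □^3◇^0φ.
Minimal-valuation argument: fix x; take any y with xR^3y and any z with xR^3z. Set V(φ) to the set of worlds R-reachable from y in exactly 2 steps. Then □^2φ holds at y, so the antecedent holds at x; validity forces ◇^0φ at z, giving a w with zR^0w and yR^2w.
First-order correspondent: ∀x ∀y ∀z ((xR³y ∧ xR³z) → ∃w (yR²w ∧ z = w)).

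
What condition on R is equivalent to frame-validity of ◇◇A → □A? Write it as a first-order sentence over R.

∀x ∀y ∀z ((xR²y ∧ xRz) → ∃w (y = w ∧ z = w))

This is a Sahlqvist (Geach-type) schema ◇^2□^0A → □^1◇^0A.
Minimal-valuation argument: fix x; take any y with xR^2y and any z with xR^1z. Set V(A) to the set of worlds R-reachable from y in exactly 0 steps. Then □^0A holds at y, so the antecedent holds at x; validity forces ◇^0A at z, giving a w with zR^0w and yR^0w.
First-order correspondent: ∀x ∀y ∀z ((xR²y ∧ xRz) → ∃w (y = w ∧ z = w)).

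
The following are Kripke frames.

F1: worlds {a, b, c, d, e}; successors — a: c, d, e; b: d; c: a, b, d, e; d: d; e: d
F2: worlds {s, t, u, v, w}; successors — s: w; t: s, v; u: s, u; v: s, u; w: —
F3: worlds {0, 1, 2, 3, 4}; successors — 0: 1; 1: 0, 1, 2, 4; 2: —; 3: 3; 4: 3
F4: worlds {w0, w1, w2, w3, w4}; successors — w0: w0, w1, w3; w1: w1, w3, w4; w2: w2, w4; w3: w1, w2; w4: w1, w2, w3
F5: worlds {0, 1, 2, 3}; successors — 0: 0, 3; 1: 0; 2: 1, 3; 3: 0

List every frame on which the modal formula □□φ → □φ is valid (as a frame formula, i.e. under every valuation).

Frame correspondent (Sahlqvist): ∀x ∀y (Rxy → ∃z (Rxz ∧ Rzy)) — i.e. density.
F1: fails — Rcb but no z with Rcz and Rzb.
F2: fails — Rtv but no z with Rtz and Rzv.
F3: ✓.
F4: ✓.
F5: fails — R23 but no z with R2z and Rz3.

F3, F4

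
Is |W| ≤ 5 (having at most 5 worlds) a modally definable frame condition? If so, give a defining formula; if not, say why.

Not definable by any modal formula

If a class were modally definable it would be closed under disjoint unions (Goldblatt–Thomason).
Any modal formula valid on each of 6 disjoint one-world frames is valid on their disjoint union (validity is preserved under disjoint unions). Each one-world frame has |W|=1≤5, but the union has |W|=6.
Hence having at most 5 worlds is not modally definable.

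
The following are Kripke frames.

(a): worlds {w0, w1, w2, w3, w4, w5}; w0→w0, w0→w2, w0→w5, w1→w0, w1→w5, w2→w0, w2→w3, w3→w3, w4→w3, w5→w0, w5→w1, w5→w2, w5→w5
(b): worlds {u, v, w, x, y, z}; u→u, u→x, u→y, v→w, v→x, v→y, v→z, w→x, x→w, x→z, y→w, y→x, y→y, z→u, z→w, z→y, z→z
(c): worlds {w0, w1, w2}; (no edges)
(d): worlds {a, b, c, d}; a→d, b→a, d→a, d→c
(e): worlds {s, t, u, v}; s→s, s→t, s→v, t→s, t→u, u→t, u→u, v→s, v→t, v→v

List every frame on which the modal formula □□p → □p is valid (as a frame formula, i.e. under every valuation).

Frame correspondent (Sahlqvist): ∀x ∀y (Rxy → ∃z (Rxz ∧ Rzy)) — i.e. density.
(a): satisfies the condition.
(b): fails — Rwx but no t with Rwt and Rtx.
(c): satisfies the condition.
(d): fails — Rad but no z with Raz and Rzd.
(e): satisfies the condition.

(a), (c), (e)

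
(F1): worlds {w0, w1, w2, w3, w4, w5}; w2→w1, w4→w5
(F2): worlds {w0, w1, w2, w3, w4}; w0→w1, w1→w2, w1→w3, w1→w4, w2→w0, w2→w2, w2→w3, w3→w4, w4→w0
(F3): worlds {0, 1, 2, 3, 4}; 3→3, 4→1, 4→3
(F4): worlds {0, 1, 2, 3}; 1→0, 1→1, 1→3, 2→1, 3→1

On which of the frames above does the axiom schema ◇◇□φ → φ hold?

(F1)

The schema corresponds to a generalized confluence (Geach) condition: ∀x ∀y (xR²y → ∃w (yRw ∧ x = w)).
(F1): satisfies the condition.
(F2): fails — w0R²w3 but no w with w3Rw and w0=w.
(F3): fails — 4R²3 but no w with 3Rw and 4=w.
(F4): fails — 1R²0 but no w with 0Rw and 1=w.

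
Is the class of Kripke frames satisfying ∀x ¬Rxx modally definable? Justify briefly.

If a class were modally definable it would be closed under surjective bounded morphisms (Goldblatt–Thomason).
The 5-cycle (worlds a,b,c,d,e with a→b→c→d→e→a) is irreflexive, and the map sending every world to a single reflexive point • is a surjective bounded morphism (forth: every edge maps to (•,•); back: every world has a successor). So any modal formula valid on the 5-cycle is also valid on the reflexive point, which is not irreflexive.
So the class is not modally definable.

Not modally definable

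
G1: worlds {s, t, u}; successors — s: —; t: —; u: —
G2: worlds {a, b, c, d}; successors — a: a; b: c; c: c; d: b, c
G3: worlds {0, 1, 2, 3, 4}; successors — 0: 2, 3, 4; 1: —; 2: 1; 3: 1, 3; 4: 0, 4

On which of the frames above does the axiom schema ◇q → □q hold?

The schema corresponds to partial functionality: ∀x ∀y ∀z (Rxy ∧ Rxz → y = z).
G1: ✓.
G2: fails — d sees both b and c.
G3: fails — 0 sees both 2 and 3.

G1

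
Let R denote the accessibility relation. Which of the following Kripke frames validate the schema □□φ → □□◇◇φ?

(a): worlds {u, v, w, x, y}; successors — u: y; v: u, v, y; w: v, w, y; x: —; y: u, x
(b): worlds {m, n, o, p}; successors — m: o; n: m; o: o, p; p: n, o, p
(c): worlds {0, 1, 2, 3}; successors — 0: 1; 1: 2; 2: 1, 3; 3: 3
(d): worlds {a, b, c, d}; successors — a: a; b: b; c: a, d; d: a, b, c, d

This is the axiom for a generalized confluence (Geach) condition; its first-order frame correspondent is ∀x ∀z (xR²z → ∃w (xR²w ∧ zR²w)).
(a): fails — uR²x but no t with uR²t and xR²t.
(b): holds.
(c): holds.
(d): holds.

(b), (c), (d)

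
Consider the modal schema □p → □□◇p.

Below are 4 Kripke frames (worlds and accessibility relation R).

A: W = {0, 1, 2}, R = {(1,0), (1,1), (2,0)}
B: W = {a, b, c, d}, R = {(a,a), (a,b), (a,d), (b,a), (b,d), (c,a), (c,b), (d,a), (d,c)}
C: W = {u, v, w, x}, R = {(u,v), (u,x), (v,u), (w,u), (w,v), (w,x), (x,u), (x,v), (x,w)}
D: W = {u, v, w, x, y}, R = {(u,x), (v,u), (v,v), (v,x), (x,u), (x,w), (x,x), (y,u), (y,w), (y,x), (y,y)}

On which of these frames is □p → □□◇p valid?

B

The schema corresponds to a generalized confluence (Geach) condition: ∀x ∀z (xR²z → ∃w (xRw ∧ zRw)).
A: fails — 1R²0 but no w with 1Rw and 0Rw.
B: ✓.
C: fails — uR²v but no t with uRt and vRt.
D: fails — uR²w but no t with uRt and wRt.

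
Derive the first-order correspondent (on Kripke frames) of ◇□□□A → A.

∀x ∀y (xRy → ∃w (yR³w ∧ x = w))

This is a Sahlqvist (Geach-type) schema ◇^1□^3A → □^0◇^0A.
Minimal-valuation argument: fix x; take any y with xR^1y and any z with xR^0z. Set V(A) to the set of worlds R-reachable from y in exactly 3 steps. Then □^3A holds at y, so the antecedent holds at x; validity forces ◇^0A at z, giving a w with zR^0w and yR^3w.
First-order correspondent: ∀x ∀y (xRy → ∃w (yR³w ∧ x = w)).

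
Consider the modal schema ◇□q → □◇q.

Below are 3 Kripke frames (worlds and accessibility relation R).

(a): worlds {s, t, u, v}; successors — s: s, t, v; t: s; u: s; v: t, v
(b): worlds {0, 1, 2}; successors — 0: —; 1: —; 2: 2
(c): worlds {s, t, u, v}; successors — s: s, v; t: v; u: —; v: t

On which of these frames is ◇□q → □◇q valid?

(b)

This is the axiom for convergence; its first-order frame correspondent is ∀x ∀y ∀z (Rxy ∧ Rxz → ∃w (Ryw ∧ Rzw)).
(a): fails — Rsv and Rst but v and t have no common successor.
(b): satisfies the condition.
(c): fails — Rss and Rsv but s and v have no common successor.
Valid on: (b).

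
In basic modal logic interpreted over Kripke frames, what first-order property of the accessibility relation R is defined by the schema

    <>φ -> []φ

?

partial functionality

Suppose ◇φ→□φ is valid. Take Rxy, Rxz and set V(φ)={y}. Then ◇φ at x, so □φ at x, so φ at z, i.e. z=y.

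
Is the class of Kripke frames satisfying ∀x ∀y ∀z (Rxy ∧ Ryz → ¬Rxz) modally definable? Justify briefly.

No — not modally definable

Any modally definable frame class is closed under surjective bounded morphisms.
The 7-cycle (worlds s,t,u,v,w,x,y with s→t→u→v→w→x→y→s) is intransitive. Mapping every world to a single reflexive point • is a surjective bounded morphism; the reflexive point is not intransitive (R••∧R•• but R••).
So the class is not modally definable.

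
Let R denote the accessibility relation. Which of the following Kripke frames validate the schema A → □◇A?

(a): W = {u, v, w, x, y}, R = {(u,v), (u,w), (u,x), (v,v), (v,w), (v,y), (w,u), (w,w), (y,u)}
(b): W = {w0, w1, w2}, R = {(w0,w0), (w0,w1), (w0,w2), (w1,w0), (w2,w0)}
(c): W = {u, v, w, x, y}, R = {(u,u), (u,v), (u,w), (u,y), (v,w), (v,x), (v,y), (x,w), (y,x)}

(b)

The schema corresponds to symmetry: ∀x ∀y (Rxy → Ryx).
(a): fails — Ruv but not Rvu.
(b): satisfies the condition.
(c): fails — Ruv but not Rvu.
Valid on: (b).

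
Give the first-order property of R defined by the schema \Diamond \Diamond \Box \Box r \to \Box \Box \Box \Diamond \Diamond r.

This is a Sahlqvist (Geach-type) schema ◇^2□^2r → □^3◇^2r.
Minimal-valuation argument: fix x; take any y with xR^2y and any z with xR^3z. Set V(r) to the set of worlds R-reachable from y in exactly 2 steps. Then □^2r holds at y, so the antecedent holds at x; validity forces ◇^2r at z, giving a w with zR^2w and yR^2w.
First-order correspondent: \forall x \forall y \forall z ((x R^2 y \wedge x R^3 z) \to \exists w (y R^2 w \wedge z R^2 w)).

\forall x \forall y \forall z ((x R^2 y \wedge x R^3 z) \to \exists w (y R^2 w \wedge z R^2 w))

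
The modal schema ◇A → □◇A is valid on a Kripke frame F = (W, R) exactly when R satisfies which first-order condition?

Suppose ◇A→□◇A is valid. Take Rxy, Rxz and set V(A)={y}. Then ◇A at x, so □◇A at x, so ◇A at z, so some w with Rzw has A; w=y, i.e. Rzy. By symmetry of the argument, Ryz.
Conversely, on a frame with the Euclidean property the schema holds at every world under every valuation.
Frame condition: ∀x ∀y ∀z (Rxy ∧ Rxz → Ryz).

the Euclidean property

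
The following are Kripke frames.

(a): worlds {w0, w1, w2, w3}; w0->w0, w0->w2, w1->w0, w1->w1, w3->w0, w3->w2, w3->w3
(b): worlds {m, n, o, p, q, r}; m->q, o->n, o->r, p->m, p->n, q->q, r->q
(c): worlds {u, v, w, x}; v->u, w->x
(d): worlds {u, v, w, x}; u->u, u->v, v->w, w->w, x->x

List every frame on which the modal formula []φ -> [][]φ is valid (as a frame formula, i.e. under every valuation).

Frame correspondent (Sahlqvist): forall x forall y forall z (Rxy & Ryz -> Rxz) — i.e. transitivity.
(a): fails — Rw1w0 and Rw0w2 but not Rw1w2.
(b): fails — Rpm and Rmq but not Rpq.
(c): satisfies the condition.
(d): fails — Ruv and Rvw but not Ruw.
Valid on: (c).

(c)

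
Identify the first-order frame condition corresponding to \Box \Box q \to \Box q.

Density

This schema is the C4 axiom.
Its frame correspondent is density — \forall x \forall y (Rxy \to \exists z (Rxz \wedge Rzy)).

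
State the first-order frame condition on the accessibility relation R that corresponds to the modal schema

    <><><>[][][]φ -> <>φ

This is a Sahlqvist (Geach-type) schema ◇^3□^3φ → □^0◇^1φ.
Minimal-valuation argument: fix x; take any y with xR^3y and any z with xR^0z. Set V(φ) to the set of worlds R-reachable from y in exactly 3 steps. Then □^3φ holds at y, so the antecedent holds at x; validity forces ◇^1φ at z, giving a w with zR^1w and yR^3w.
First-order correspondent: forall x forall y (x R^3 y -> exists w (y R^3 w & xRw)).

forall x forall y (x R^3 y -> exists w (y R^3 w & xRw))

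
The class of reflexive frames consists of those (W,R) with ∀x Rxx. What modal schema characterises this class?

This is reflexivity; the standard corresponding axiom is T: □ψ → ψ.

□ψ → ψ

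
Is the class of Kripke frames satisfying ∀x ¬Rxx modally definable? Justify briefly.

Any modally definable frame class is closed under surjective bounded morphisms.
The 4-cycle (worlds w0,w1,w2,w3 with w0→w1→w2→w3→w0) is irreflexive, and the map sending every world to a single reflexive point • is a surjective bounded morphism (forth: every edge maps to (•,•); back: every world has a successor). So any modal formula valid on the 4-cycle is also valid on the reflexive point, which is not irreflexive.
So the class is not modally definable.

Not definable by any modal formula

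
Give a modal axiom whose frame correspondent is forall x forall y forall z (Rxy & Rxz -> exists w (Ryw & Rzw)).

◇□p → □◇p

A defining formula is ◇□p → □◇p (the .2 axiom).
Suppose ◇□p→□◇p is valid. Take Rxy, Rxz and set V(p)={w : Ryw}. Then □p at y so ◇□p at x, so □◇p at x, so ◇p at z, giving w with Rzw and Ryw.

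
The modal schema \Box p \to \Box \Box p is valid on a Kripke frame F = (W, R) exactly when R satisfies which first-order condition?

transitivity

Suppose □p→□□p is valid. Take Rxy, Ryz and set V(p)={w : Rxw}. Then □p at x, so □□p at x, so □p at y, so p at z, i.e. Rxz.
Conversely, on a frame with transitivity the schema holds at every world under every valuation.
So the correspondent is transitivity.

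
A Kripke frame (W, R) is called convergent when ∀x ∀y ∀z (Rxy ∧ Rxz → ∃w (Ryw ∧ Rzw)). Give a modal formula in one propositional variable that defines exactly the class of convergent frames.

A defining formula is ◇□s → □◇s (the .2 axiom).
Suppose ◇□s→□◇s is valid. Take Rxy, Rxz and set V(s)={w : Ryw}. Then □s at y so ◇□s at x, so □◇s at x, so ◇s at z, giving w with Rzw and Ryw.

◇□s → □◇s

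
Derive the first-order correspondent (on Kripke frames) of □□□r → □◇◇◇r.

This is a Sahlqvist (Geach-type) schema ◇^0□^3r → □^1◇^3r.
Minimal-valuation argument: fix x; take any y with xR^0y and any z with xR^1z. Set V(r) to the set of worlds R-reachable from y in exactly 3 steps. Then □^3r holds at y, so the antecedent holds at x; validity forces ◇^3r at z, giving a w with zR^3w and yR^3w.
First-order correspondent: ∀x ∀z (xRz → ∃w (xR³w ∧ zR³w)).

∀x ∀z (xRz → ∃w (xR³w ∧ zR³w))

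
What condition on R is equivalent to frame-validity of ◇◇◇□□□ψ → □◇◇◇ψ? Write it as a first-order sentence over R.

∀x ∀y ∀z ((xR³y ∧ xRz) → ∃w (yR³w ∧ zR³w))

This is a Sahlqvist (Geach-type) schema ◇^3□^3ψ → □^1◇^3ψ.
First-order correspondent: ∀x ∀y ∀z ((xR³y ∧ xRz) → ∃w (yR³w ∧ zR³w)).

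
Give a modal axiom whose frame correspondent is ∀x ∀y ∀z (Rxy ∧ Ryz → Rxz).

□p → □□p

The condition is transitivity. The 4 schema □p → □□p defines it.
Suppose □p→□□p is valid. Take Rxy, Ryz and set V(p)={w : Rxw}. Then □p at x, so □□p at x, so □p at y, so p at z, i.e. Rxz.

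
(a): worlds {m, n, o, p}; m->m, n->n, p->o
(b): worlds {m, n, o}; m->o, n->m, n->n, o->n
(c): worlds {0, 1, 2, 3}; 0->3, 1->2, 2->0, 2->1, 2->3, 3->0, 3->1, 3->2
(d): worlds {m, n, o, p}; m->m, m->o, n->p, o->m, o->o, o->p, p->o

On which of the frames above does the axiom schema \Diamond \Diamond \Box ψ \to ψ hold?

(a)

This is the axiom for a generalized confluence (Geach) condition; its first-order frame correspondent is \forall x \forall y (x R^2 y \to \exists w (yRw \wedge x = w)).
(a): condition met.
(b): fails — nR²m but no w with mRw and n=w.
(c): fails — 0R²0 but no w with 0Rw and 0=w.
(d): fails — mR²p but no w with pRw and m=w.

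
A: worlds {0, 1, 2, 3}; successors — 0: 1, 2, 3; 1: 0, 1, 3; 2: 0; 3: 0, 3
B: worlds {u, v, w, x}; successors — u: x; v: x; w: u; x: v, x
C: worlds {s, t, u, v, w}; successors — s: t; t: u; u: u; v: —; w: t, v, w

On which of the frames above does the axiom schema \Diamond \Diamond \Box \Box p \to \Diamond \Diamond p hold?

The schema corresponds to a generalized confluence (Geach) condition: \forall x \forall y (x R^2 y \to \exists w (y R^2 w \wedge x R^2 w)).
A: holds.
B: holds.
C: fails — wR²v but no w* with vR²w* and wR²w*.

A, B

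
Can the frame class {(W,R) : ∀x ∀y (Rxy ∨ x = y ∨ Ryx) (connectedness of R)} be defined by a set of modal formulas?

Modal frame validity is preserved under disjoint unions.
Take 4 disjoint single-world reflexive frames: each is trivially connected, but their disjoint union has 4 worlds with no edge between distinct components, so it is not connected.
Hence connectedness of R is not modally definable.

No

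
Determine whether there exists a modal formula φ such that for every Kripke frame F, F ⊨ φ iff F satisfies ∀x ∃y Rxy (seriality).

Yes, by □r → ◇r

Yes: it is seriality, defined by the D schema □r → ◇r.
Suppose □r→◇r is valid. At any x set V(r)=W. Then □r at x, so ◇r at x, so x has a successor.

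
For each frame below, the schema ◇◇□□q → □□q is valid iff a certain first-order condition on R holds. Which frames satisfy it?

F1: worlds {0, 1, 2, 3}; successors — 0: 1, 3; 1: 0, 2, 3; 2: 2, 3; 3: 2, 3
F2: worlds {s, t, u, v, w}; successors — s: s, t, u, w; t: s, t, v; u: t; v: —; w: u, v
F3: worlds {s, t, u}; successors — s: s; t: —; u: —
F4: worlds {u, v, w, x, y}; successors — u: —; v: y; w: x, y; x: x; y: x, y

F3

The schema corresponds to a generalized confluence (Geach) condition: ∀x ∀y ∀z ((xR²y ∧ xR²z) → ∃w (yR²w ∧ z = w)).
F1: fails — 0R²2, 0R²0 but no w with 2R²w and 0=w.
F2: fails — sR²u, sR²u but no w* with uR²w* and u=w*.
F3: holds.
F4: fails — vR²x, vR²y but no t with xR²t and y=t.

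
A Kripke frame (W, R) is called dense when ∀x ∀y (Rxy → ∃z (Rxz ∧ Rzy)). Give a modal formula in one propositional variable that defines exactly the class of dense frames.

□□r → □r

The condition is density. The C4 schema □□r → □r defines it.
Suppose □□r→□r is valid. Take Rxy and set V(r)={w : xR²w}. Then □□r at x, so □r at x, so r at y, i.e. ∃z(Rxz∧Rzy).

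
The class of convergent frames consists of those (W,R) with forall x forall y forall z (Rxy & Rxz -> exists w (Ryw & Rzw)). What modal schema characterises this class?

◇□ψ → □◇ψ

A defining formula is ◇□ψ → □◇ψ (the .2 axiom).
Suppose ◇□ψ→□◇ψ is valid. Take Rxy, Rxz and set V(ψ)={w : Ryw}. Then □ψ at y so ◇□ψ at x, so □◇ψ at x, so ◇ψ at z, giving w with Rzw and Ryw.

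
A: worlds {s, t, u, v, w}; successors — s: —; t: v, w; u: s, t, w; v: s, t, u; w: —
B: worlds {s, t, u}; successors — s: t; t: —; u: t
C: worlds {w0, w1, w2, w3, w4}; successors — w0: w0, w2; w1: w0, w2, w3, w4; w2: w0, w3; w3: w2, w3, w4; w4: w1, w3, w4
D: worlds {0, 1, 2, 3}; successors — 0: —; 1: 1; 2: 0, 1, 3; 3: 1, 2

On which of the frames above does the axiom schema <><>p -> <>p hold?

The schema corresponds to transitivity: forall x forall y forall z (Rxy & Ryz -> Rxz).
A: fails — Rtv and Rvt but not Rtt.
B: satisfies the condition.
C: fails — Rw3w2 and Rw2w0 but not Rw3w0.
D: fails — R32 and R23 but not R33.
Valid on: B.

B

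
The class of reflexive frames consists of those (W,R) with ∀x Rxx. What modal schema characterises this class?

The condition is reflexivity. The T schema □ψ → ψ defines it.
Suppose □ψ→ψ is valid. At any x set V(ψ)={w : Rxw}. Then □ψ holds at x, so ψ holds at x, i.e. Rxx.

□ψ → ψ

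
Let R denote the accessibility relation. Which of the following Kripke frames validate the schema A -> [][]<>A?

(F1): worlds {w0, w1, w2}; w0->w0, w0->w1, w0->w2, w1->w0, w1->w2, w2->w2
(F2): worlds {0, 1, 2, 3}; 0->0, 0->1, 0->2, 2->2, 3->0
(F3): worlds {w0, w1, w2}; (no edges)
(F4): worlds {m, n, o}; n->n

Frame correspondent (Sahlqvist): forall x forall z (x R^2 z -> exists w (x = w & zRw)) — i.e. a generalized confluence (Geach) condition.
(F1): fails — w0R²w2 but no w with w0=w and w2Rw.
(F2): fails — 0R²1 but no w with 0=w and 1Rw.
(F3): holds.
(F4): holds.

(F3), (F4)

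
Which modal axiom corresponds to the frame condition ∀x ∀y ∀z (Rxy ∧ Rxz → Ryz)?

This is the Euclidean property; the standard corresponding axiom is 5: ◇q → □◇q.
Suppose ◇q→□◇q is valid. Take Rxy, Rxz and set V(q)={y}. Then ◇q at x, so □◇q at x, so ◇q at z, so some w with Rzw has q; w=y, i.e. Rzy. By symmetry of the argument, Ryz.

◇q → □◇q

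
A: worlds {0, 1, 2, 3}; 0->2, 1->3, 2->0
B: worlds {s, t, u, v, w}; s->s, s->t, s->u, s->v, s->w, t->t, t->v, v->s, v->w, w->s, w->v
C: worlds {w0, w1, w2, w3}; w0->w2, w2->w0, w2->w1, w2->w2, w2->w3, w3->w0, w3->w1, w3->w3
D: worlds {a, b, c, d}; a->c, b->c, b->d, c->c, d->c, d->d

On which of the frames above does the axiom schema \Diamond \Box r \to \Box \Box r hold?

A

The schema corresponds to a generalized confluence (Geach) condition: \forall x \forall y \forall z ((xRy \wedge x R^2 z) \to \exists w (yRw \wedge z = w)).
A: holds.
B: fails — sRt, sR²s but no w* with tRw* and s=w*.
C: fails — w2Rw0, w2R²w0 but no w with w0Rw and w0=w.
D: fails — bRc, bR²d but no w with cRw and d=w.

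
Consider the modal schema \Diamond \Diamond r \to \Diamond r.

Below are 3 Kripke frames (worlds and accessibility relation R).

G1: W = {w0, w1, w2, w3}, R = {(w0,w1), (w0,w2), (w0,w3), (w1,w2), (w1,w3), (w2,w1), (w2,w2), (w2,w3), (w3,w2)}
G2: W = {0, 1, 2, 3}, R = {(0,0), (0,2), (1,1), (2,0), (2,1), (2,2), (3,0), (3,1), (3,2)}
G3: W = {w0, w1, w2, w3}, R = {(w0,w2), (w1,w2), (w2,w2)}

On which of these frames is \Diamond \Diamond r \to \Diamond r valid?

G3

Frame correspondent (Sahlqvist): \forall x \forall y \forall z (Rxy \wedge Ryz \to Rxz) — i.e. transitivity.
G1: fails — Rw1w2 and Rw2w1 but not Rw1w1.
G2: fails — R02 and R21 but not R01.
G3: holds.
Valid on: G3.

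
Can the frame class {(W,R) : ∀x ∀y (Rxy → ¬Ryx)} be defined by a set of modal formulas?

No — not modally definable

Any modally definable frame class is closed under surjective bounded morphisms.
The 5-cycle (worlds 0,1,2,3,4 with 0→1→2→3→4→0) is asymmetric. Mapping every world to a single reflexive point • is a surjective bounded morphism, and the reflexive point is not asymmetric (R•• but asymmetry requires ¬R••).
So the class is not modally definable.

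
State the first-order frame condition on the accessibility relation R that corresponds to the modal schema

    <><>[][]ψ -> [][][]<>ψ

forall x forall y forall z ((x R^2 y & x R^3 z) -> exists w (y R^2 w & zRw))

This is a Sahlqvist (Geach-type) schema ◇^2□^2ψ → □^3◇^1ψ.
Minimal-valuation argument: fix x; take any y with xR^2y and any z with xR^3z. Set V(ψ) to the set of worlds R-reachable from y in exactly 2 steps. Then □^2ψ holds at y, so the antecedent holds at x; validity forces ◇^1ψ at z, giving a w with zR^1w and yR^2w.
First-order correspondent: forall x forall y forall z ((x R^2 y & x R^3 z) -> exists w (y R^2 w & zRw)).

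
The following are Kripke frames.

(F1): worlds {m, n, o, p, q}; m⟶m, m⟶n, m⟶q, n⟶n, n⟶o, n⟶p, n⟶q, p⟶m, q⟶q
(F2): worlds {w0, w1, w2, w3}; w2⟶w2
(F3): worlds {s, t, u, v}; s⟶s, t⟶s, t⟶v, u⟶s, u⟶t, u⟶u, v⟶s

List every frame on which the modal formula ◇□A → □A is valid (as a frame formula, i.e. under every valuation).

Frame correspondent (Sahlqvist): ∀x ∀y ∀z (Rxy ∧ Rxz → Ryz) — i.e. the Euclidean property.
(F1): fails — Rmq and Rmm but not Rqm.
(F2): ✓.
(F3): fails — Rtv and Rtv but not Rvv.

(F2)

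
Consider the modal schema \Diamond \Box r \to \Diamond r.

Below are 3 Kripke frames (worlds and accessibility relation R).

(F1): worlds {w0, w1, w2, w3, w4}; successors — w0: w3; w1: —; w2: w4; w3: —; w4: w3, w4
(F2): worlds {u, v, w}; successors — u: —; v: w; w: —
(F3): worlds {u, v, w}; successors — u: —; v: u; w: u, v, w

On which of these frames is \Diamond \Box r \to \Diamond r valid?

none

Frame correspondent (Sahlqvist): \forall x \forall y (xRy \to \exists w (yRw \wedge xRw)) — i.e. a generalized confluence (Geach) condition.
(F1): fails — w0Rw3 but no w with w3Rw and w0Rw.
(F2): fails — vRw but no t with wRt and vRt.
(F3): fails — vRu but no t with uRt and vRt.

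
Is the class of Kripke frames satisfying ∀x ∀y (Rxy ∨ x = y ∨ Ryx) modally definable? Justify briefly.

If a class were modally definable it would be closed under disjoint unions (Goldblatt–Thomason).
Take 3 disjoint single-world reflexive frames: each is trivially connected, but their disjoint union has 3 worlds with no edge between distinct components, so it is not connected.
So no modal formula (or set of formulas) defines exactly the connected frames.

Not modally definable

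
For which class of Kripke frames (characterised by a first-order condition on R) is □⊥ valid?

□⊥ is valid iff no world has any successor (otherwise □⊥ fails at any world with one).
Conversely, on a frame with emptiness of R the schema holds at every world under every valuation.
Frame condition: ∀x ∀y ¬Rxy.

Emptiness of R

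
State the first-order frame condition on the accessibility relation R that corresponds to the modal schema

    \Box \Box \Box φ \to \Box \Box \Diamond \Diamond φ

\forall x \forall z (x R^2 z \to \exists w (x R^3 w \wedge z R^2 w))

This is a Sahlqvist (Geach-type) schema ◇^0□^3φ → □^2◇^2φ.
Minimal-valuation argument: fix x; take any y with xR^0y and any z with xR^2z. Set V(φ) to the set of worlds R-reachable from y in exactly 3 steps. Then □^3φ holds at y, so the antecedent holds at x; validity forces ◇^2φ at z, giving a w with zR^2w and yR^3w.
First-order correspondent: \forall x \forall z (x R^2 z \to \exists w (x R^3 w \wedge z R^2 w)).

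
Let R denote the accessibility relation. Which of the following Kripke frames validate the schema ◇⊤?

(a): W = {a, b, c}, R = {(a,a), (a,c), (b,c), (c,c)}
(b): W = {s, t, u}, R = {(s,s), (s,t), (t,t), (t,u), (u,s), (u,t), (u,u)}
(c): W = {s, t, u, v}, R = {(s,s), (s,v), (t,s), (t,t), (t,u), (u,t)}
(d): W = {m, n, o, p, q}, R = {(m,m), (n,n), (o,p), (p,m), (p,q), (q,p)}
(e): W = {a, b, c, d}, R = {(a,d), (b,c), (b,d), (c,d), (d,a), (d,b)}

(a), (b), (d), (e)

This is the axiom for seriality; its first-order frame correspondent is ∀x ∃y Rxy.
(a): ✓.
(b): ✓.
(c): fails — world v has no successor.
(d): ✓.
(e): ✓.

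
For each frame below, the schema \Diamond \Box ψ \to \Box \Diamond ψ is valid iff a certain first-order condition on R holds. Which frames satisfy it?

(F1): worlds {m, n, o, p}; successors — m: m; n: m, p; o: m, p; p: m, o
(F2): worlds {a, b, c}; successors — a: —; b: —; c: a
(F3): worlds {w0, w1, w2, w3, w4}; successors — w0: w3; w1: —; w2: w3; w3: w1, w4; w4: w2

(F1)

The schema corresponds to convergence: \forall x \forall y \forall z (Rxy \wedge Rxz \to \exists w (Ryw \wedge Rzw)).
(F1): condition met.
(F2): fails — Rca and Rca but a and a have no common successor.
(F3): fails — Rw3w1 and Rw3w1 but w1 and w1 have no common successor.
Valid on: (F1).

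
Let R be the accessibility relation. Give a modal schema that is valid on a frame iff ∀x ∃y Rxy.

A defining formula is □p → ◇p (the D axiom).
Suppose □p→◇p is valid. At any x set V(p)=W. Then □p at x, so ◇p at x, so x has a successor.

□p → ◇p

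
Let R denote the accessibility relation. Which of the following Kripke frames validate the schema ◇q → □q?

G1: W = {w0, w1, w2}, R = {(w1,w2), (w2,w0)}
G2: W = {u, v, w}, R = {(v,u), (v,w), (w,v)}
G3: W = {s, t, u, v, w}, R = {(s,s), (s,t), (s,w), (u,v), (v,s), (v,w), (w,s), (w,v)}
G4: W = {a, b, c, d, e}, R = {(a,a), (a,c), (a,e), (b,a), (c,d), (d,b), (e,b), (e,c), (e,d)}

G1

Frame correspondent (Sahlqvist): ∀x ∀y ∀z (Rxy ∧ Rxz → y = z) — i.e. partial functionality.
G1: satisfies the condition.
G2: fails — v sees both u and w.
G3: fails — s sees both s and t.
G4: fails — a sees both a and c.
Valid on: G1.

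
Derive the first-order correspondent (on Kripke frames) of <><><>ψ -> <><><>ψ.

forall x forall y (x R^3 y -> exists w (y = w & x R^3 w))

This is a Sahlqvist (Geach-type) schema ◇^3□^0ψ → □^0◇^3ψ.
First-order correspondent: forall x forall y (x R^3 y -> exists w (y = w & x R^3 w)).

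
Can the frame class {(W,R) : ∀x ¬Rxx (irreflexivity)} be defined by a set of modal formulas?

No

Any modally definable frame class is closed under surjective bounded morphisms.
The 2-cycle (worlds s,t with s→t→s) is irreflexive, and the map sending every world to a single reflexive point • is a surjective bounded morphism (forth: every edge maps to (•,•); back: every world has a successor). So any modal formula valid on the 2-cycle is also valid on the reflexive point, which is not irreflexive.
So no modal formula (or set of formulas) defines exactly the irreflexive frames.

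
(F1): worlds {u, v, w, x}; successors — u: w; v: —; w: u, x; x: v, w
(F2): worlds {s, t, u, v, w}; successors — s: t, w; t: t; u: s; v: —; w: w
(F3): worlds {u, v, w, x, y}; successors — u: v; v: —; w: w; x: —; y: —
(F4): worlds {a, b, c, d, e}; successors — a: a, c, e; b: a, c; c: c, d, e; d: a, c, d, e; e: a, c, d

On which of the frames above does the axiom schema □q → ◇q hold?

(F4)

This is the axiom for seriality; its first-order frame correspondent is ∀x ∃y Rxy.
(F1): fails — world v has no successor.
(F2): fails — world v has no successor.
(F3): fails — world v has no successor.
(F4): condition met.
Valid on: (F4).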